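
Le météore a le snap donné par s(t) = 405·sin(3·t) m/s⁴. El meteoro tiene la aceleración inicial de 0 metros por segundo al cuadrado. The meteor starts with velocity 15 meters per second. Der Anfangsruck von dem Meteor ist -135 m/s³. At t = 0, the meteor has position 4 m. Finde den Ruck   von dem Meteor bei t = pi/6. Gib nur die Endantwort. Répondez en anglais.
At t = pi/6, j = 0.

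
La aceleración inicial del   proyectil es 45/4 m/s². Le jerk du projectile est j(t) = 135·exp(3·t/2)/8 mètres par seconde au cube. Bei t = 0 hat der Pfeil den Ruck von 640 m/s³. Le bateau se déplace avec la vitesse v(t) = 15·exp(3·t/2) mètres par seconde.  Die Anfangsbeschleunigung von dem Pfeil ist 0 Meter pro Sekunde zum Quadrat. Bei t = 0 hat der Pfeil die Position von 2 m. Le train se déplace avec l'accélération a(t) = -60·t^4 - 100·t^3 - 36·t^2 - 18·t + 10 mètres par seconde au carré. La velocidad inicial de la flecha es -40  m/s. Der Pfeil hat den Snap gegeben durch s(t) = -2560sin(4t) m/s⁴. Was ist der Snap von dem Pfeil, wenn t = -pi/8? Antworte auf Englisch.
From the given snap equation s(t) = -2560·sin(4·t), we substitute t = -pi/8 to get s = 2560.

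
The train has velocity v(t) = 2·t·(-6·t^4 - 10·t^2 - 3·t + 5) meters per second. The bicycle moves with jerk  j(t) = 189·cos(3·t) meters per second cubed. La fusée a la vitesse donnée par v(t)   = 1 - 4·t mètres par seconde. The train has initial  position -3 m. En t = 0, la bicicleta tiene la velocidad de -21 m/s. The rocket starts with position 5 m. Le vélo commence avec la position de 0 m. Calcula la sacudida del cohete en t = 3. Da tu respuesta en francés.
En partant de la vitesse v(t) = 1 - 4·t, nous prenons 2 dérivées. En prenant d/dt de v(t), nous trouvons a(t) = -4. La dérivée de l'accélération donne le jerk: j(t) = 0. De l'équation du jerk j(t) = 0, nous substituons t = 3 pour obtenir j = 0.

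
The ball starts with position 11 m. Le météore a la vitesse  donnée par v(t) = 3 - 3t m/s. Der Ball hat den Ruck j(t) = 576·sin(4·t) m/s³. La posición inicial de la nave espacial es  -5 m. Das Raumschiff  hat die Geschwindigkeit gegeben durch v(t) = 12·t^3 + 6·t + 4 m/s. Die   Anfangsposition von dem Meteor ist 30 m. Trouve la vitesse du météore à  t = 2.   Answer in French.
En utilisant v(t) = 3 - 3·t et en substituant t = 2, nous trouvons v = -3.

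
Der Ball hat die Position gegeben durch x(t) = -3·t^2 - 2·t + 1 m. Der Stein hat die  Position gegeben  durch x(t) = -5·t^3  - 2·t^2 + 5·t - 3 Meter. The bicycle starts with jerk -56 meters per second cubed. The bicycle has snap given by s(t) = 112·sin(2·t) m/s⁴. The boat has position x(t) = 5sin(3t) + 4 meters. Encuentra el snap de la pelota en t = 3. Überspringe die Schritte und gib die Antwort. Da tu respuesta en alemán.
Der Snap bei t = 3 ist s = 0.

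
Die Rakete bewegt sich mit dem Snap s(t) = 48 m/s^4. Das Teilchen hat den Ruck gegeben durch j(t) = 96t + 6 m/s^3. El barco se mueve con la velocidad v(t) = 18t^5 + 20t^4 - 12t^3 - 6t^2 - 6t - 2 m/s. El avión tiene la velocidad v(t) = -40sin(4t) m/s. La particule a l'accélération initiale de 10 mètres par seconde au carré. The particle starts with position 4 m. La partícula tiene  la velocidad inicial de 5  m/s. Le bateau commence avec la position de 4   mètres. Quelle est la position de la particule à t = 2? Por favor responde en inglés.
To solve this, we need to take 3 integrals of our jerk equation j(t) = 96·t + 6. The antiderivative of jerk, with a(0) = 10, gives acceleration: a(t) = 48·t^2 + 6·t + 10. Finding the antiderivative of a(t) and using v(0) = 5: v(t) = 16·t^3 + 3·t^2 + 10·t + 5. The antiderivative of velocity, with x(0) = 4, gives position: x(t) = 4·t^4 + t^3 + 5·t^2 + 5·t + 4. Using x(t) = 4·t^4 + t^3 + 5·t^2 + 5·t + 4 and substituting t = 2, we find x = 106.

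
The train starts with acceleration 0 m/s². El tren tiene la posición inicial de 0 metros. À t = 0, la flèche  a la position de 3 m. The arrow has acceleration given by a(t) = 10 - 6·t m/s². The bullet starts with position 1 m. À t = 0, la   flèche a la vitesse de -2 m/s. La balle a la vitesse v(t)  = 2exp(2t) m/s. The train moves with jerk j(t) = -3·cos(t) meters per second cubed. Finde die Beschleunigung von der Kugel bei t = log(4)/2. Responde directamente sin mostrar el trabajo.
Die Antwort ist 16.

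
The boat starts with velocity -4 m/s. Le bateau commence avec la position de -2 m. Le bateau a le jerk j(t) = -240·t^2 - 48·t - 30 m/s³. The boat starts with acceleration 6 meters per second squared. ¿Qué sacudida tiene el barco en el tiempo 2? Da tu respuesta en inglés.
Using j(t) = -240·t^2 - 48·t - 30 and substituting t = 2, we find j = -1086.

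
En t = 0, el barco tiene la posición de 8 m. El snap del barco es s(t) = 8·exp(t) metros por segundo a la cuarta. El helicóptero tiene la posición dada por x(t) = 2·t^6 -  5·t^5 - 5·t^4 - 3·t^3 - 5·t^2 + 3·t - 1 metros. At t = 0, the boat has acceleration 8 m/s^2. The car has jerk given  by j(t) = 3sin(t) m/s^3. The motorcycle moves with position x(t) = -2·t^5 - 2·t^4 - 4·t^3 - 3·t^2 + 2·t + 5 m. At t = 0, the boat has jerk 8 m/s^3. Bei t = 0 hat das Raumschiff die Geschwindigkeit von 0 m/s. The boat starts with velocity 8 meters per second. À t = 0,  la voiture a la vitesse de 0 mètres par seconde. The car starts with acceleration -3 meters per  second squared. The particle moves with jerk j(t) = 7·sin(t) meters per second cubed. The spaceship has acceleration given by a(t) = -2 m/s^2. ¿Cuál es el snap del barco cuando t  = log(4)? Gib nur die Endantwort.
s(log(4)) = 32.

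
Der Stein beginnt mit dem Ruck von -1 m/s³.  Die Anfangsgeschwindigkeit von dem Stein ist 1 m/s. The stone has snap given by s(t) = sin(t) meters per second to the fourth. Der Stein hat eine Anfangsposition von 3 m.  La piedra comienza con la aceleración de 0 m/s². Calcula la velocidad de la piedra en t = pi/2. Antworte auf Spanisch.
Necesitamos integrar nuestra ecuación del snap s(t) = sin(t) 3 veces. Tomando ∫s(t)dt y aplicando j(0) = -1, encontramos j(t) = -cos(t). La integral de la sacudida, con a(0) = 0, da la aceleración: a(t) = -sin(t). La integral de la aceleración es la velocidad. Usando v(0) = 1, obtenemos v(t) = cos(t). De la ecuación de la velocidad v(t) = cos(t), sustituimos t = pi/2 para obtener v = 0.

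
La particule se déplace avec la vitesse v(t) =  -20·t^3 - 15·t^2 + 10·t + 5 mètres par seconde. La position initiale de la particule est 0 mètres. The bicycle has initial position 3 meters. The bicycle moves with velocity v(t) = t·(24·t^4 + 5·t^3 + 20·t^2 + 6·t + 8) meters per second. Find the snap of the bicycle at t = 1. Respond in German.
Ausgehend von der Geschwindigkeit v(t) = t·(24·t^4 + 5·t^3 + 20·t^2 + 6·t + 8), nehmen wir 3 Ableitungen. Durch Ableiten von der Geschwindigkeit erhalten wir die Beschleunigung: a(t) = 24·t^4 + 5·t^3 + 20·t^2 + t·(96·t^3 + 15·t^2 + 40·t + 6) + 6·t + 8. Die Ableitung von der Beschleunigung ergibt den Ruck: j(t) = 192·t^3 + 30·t^2 + t·(288·t^2 + 30·t + 40) + 80·t + 12. Durch Ableiten von dem Ruck erhalten wir den Snap: s(t) = 864·t^2 + t·(576·t + 30) + 90·t + 120. Aus der Gleichung für den Snap s(t) = 864·t^2 + t·(576·t + 30) + 90·t + 120, setzen wir t = 1 ein und erhalten s = 1680.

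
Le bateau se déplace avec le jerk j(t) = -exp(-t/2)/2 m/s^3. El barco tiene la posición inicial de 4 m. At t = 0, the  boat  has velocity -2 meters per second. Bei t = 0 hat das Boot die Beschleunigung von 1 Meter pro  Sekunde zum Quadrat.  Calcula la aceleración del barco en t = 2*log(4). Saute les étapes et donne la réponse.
a(2*log(4)) = 1/4.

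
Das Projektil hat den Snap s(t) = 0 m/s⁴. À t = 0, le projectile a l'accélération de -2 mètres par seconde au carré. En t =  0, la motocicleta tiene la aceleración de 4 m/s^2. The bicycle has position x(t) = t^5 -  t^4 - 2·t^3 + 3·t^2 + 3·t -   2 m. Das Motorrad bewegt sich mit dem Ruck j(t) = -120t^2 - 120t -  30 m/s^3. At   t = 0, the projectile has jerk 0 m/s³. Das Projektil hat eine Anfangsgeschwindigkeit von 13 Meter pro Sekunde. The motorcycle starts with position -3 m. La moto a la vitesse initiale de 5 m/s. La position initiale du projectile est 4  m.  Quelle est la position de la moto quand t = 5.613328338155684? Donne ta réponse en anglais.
To solve this, we need to take 3 integrals of our jerk equation j(t) = -120·t^2 - 120·t - 30. The integral of jerk is acceleration. Using a(0) = 4, we get a(t) = -40·t^3 - 60·t^2 - 30·t + 4. Taking ∫a(t)dt and applying v(0) = 5, we find v(t) = -10·t^4 - 20·t^3 - 15·t^2 + 4·t + 5. Finding the integral of v(t) and using x(0) = -3: x(t) = -2·t^5 - 5·t^4 - 5·t^3 + 2·t^2 + 5·t - 3. We have position x(t) = -2·t^5 - 5·t^4 - 5·t^3 + 2·t^2 + 5·t - 3. Substituting t = 5.613328338155684: x(5.613328338155684) = -16906.8462542955.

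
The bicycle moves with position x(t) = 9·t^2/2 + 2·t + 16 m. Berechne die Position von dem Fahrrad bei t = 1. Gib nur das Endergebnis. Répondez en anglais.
The answer is 45/2.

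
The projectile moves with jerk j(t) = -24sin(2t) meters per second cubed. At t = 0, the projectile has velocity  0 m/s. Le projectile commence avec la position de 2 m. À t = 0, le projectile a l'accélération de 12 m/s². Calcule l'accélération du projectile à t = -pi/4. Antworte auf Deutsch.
Wir müssen unsere Gleichung für den Ruck j(t) = -24·sin(2·t) 1-mal integrieren. Mit ∫j(t)dt und Anwendung von a(0) = 12, finden wir a(t) = 12·cos(2·t). Wir haben die Beschleunigung a(t) = 12·cos(2·t). Durch Einsetzen von t = -pi/4: a(-pi/4) = 0.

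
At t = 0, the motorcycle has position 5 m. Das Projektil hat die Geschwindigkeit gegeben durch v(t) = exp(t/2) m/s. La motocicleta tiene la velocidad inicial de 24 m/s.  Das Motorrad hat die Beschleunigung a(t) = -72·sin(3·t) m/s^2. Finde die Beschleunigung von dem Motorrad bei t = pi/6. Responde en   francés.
En utilisant a(t) = -72·sin(3·t) et en substituant t = pi/6, nous trouvons a = -72.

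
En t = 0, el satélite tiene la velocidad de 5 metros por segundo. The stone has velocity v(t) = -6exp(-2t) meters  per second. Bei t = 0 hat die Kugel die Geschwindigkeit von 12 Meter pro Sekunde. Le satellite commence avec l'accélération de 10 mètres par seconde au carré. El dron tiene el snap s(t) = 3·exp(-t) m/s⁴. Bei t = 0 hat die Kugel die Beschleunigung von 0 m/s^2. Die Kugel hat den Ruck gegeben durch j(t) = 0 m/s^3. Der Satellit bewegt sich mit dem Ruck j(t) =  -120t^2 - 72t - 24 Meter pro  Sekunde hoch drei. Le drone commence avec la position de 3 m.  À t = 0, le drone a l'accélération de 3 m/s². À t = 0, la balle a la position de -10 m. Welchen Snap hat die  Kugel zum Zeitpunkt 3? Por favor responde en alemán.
Wir müssen unsere Gleichung für den Ruck j(t) = 0 1-mal ableiten. Mit d/dt von j(t) finden wir s(t) = 0. Mit s(t) = 0 und Einsetzen von t = 3, finden wir s = 0.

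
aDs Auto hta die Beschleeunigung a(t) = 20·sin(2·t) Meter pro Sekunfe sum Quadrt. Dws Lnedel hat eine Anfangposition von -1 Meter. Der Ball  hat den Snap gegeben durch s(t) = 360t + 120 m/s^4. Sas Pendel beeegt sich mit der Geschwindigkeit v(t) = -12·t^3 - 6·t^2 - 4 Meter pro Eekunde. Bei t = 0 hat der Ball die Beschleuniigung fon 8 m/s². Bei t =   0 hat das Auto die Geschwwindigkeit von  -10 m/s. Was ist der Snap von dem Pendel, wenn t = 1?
Wir müssen unsere Gleichung für die Geschwindigkeit v(t) = -12·t^3 - 6·t^2 - 4 3-mal ableiten. Die Ableitung von der Geschwindigkeit ergibt die Beschleunigung: a(t) = -36·t^2 - 12·t. Die Ableitung von der Beschleunigung ergibt den Ruck: j(t) = -72·t - 12. Durch Ableiten von dem Ruck erhalten wir den Snap: s(t) = -72. Mit s(t) = -72 und Einsetzen von t = 1, finden wir s = -72.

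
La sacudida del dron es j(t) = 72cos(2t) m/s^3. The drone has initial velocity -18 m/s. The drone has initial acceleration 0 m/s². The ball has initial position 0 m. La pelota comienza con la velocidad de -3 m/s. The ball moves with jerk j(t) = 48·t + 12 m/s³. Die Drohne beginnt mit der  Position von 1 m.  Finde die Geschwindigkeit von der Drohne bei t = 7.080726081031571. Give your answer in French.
Nous devons intégrer notre équation du jerk j(t) = 72·cos(2·t) 2 fois. La primitive du jerk est l'accélération. En utilisant a(0) = 0, nous obtenons a(t) = 36·sin(2·t). En intégrant l'accélération et en utilisant la condition initiale v(0) = -18, nous obtenons v(t) = -18·cos(2·t). Nous avons la vitesse v(t) = -18·cos(2·t). En substituant t = 7.080726081031571: v(7.080726081031571) = 0.437091009403751.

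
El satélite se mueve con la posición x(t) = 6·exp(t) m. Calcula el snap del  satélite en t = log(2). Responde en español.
Partiendo de la posición x(t) = 6·exp(t), tomamos 4 derivadas. La derivada de la posición da la velocidad: v(t) = 6·exp(t). La derivada de la velocidad da la aceleración: a(t) = 6·exp(t). La derivada de la aceleración da la sacudida: j(t) = 6·exp(t). La derivada de la sacudida da el snap: s(t) = 6·exp(t). Usando s(t) = 6·exp(t) y sustituyendo t = log(2), encontramos s = 12.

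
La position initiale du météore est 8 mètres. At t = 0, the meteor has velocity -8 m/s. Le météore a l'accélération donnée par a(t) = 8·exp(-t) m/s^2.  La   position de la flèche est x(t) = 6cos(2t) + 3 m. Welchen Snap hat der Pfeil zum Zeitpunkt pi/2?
Wir müssen unsere Gleichung für die Position x(t) = 6·cos(2·t) + 3 4-mal ableiten. Die Ableitung von der Position ergibt die Geschwindigkeit: v(t) = -12·sin(2·t). Die Ableitung von der Geschwindigkeit ergibt die Beschleunigung: a(t) = -24·cos(2·t). Mit d/dt von a(t) finden wir j(t) = 48·sin(2·t). Durch Ableiten von dem Ruck erhalten wir den Snap: s(t) = 96·cos(2·t). Wir haben den Snap s(t) = 96·cos(2·t). Durch Einsetzen von t = pi/2: s(pi/2) = -96.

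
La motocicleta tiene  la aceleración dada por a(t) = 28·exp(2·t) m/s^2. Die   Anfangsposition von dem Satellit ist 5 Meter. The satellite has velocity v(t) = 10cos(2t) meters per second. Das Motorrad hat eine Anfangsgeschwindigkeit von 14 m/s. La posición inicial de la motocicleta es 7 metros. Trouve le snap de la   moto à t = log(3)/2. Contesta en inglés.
Starting from acceleration a(t) = 28·exp(2·t), we take 2 derivatives. The derivative of acceleration gives jerk: j(t) = 56·exp(2·t). Differentiating jerk, we get snap: s(t) = 112·exp(2·t). From the given snap equation s(t) = 112·exp(2·t), we substitute t = log(3)/2 to get s = 336.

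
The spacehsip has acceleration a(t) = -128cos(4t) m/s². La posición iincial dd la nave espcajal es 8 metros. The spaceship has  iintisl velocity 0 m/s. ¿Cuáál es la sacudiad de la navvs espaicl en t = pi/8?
Para resolver esto, necesitamos tomar 1 derivada de nuestra ecuación de la aceleración a(t) = -128·cos(4·t). Tomando d/dt de a(t), encontramos j(t) = 512·sin(4·t). Tenemos la sacudida j(t) = 512·sin(4·t). Sustituyendo t = pi/8: j(pi/8) = 512.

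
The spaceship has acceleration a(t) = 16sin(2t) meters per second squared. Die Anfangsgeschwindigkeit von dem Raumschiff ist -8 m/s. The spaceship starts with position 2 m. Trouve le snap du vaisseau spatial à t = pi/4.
En partant de l'accélération a(t) = 16·sin(2·t), nous prenons 2 dérivées. En dérivant l'accélération, nous obtenons le jerk: j(t) = 32·cos(2·t). En dérivant le jerk, nous obtenons le snap: s(t) = -64·sin(2·t). De l'équation du snap s(t) = -64·sin(2·t), nous substituons t = pi/4 pour obtenir s = -64.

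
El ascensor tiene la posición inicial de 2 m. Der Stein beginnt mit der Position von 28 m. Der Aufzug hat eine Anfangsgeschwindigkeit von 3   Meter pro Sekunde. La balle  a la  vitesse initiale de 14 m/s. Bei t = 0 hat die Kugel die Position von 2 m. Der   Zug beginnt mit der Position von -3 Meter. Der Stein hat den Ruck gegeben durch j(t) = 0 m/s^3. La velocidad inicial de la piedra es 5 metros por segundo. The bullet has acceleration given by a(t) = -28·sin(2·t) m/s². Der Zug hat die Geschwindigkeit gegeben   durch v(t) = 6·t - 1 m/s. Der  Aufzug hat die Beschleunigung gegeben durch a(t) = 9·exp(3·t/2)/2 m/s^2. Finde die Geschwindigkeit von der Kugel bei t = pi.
Wir müssen unsere Gleichung für die Beschleunigung a(t) = -28·sin(2·t) 1-mal integrieren. Die Stammfunktion von der Beschleunigung, mit v(0) = 14, ergibt die Geschwindigkeit: v(t) = 14·cos(2·t). Aus der Gleichung für die Geschwindigkeit v(t) = 14·cos(2·t), setzen wir t = pi ein und erhalten v = 14.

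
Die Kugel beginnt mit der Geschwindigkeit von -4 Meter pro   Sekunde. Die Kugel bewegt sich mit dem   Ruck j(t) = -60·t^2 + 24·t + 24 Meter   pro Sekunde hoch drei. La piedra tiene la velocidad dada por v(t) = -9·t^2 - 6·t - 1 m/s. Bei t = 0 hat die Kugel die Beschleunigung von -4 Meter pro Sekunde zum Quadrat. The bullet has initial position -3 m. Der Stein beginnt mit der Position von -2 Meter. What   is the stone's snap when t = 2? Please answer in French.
En partant de la vitesse v(t) = -9·t^2 - 6·t - 1, nous prenons 3 dérivées. La dérivée de la vitesse donne l'accélération: a(t) = -18·t - 6. En prenant d/dt de a(t), nous trouvons j(t) = -18. La dérivée du jerk donne le snap: s(t) = 0. Nous avons le snap s(t) = 0. En substituant t = 2: s(2) = 0.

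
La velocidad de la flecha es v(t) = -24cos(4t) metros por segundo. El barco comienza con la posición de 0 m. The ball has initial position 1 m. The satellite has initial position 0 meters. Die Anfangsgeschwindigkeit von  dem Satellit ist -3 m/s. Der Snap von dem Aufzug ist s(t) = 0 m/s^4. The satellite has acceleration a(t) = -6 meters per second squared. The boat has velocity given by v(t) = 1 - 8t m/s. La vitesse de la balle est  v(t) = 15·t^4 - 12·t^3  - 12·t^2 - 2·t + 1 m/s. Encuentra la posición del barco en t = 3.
Debemos encontrar la integral de nuestra ecuación de la velocidad v(t) = 1 - 8·t 1 vez. Tomando ∫v(t)dt y aplicando x(0) = 0, encontramos x(t) = -4·t^2 + t. Usando x(t) = -4·t^2 + t y sustituyendo t = 3, encontramos x = -33.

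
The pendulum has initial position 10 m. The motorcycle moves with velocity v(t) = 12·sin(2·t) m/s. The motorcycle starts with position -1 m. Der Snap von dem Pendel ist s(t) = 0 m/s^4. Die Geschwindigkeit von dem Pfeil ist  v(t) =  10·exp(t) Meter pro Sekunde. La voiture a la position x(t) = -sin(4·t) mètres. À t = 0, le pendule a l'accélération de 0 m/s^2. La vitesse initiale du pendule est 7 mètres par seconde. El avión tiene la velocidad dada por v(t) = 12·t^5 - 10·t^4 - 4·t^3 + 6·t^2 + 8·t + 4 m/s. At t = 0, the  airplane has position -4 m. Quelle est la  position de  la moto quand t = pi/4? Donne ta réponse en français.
Nous devons trouver l'intégrale de notre équation de la vitesse v(t) = 12·sin(2·t) 1 fois. La primitive de la vitesse est la position. En utilisant x(0) = -1, nous obtenons x(t) = 5 - 6·cos(2·t). En utilisant x(t) = 5 - 6·cos(2·t) et en substituant t = pi/4, nous trouvons x = 5.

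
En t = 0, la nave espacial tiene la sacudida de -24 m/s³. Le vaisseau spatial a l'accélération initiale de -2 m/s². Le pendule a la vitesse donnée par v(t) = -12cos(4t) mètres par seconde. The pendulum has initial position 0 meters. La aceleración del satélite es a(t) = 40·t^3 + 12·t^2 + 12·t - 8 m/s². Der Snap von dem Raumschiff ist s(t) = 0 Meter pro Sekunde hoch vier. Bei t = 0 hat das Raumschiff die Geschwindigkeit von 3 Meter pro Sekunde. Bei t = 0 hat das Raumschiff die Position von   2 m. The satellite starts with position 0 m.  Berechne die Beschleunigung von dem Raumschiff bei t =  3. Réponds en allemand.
Wir müssen das Integral unserer Gleichung für den Snap s(t) = 0 2-mal finden. Durch Integration von dem Snap und Verwendung der Anfangsbedingung j(0) = -24, erhalten wir j(t) = -24. Durch Integration von dem Ruck und Verwendung der Anfangsbedingung a(0) = -2, erhalten wir a(t) = -24·t - 2. Mit a(t) = -24·t - 2 und Einsetzen von t = 3, finden wir a = -74.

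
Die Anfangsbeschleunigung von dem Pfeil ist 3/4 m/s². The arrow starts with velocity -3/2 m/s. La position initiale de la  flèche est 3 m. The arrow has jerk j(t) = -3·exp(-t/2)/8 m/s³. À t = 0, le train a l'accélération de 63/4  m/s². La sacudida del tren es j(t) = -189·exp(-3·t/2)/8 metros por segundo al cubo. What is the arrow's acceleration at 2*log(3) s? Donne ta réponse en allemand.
Wir müssen unsere Gleichung für den Ruck j(t) = -3·exp(-t/2)/8 1-mal integrieren. Das Integral von dem Ruck, mit a(0) = 3/4, ergibt die Beschleunigung: a(t) = 3·exp(-t/2)/4. Mit a(t) = 3·exp(-t/2)/4 und Einsetzen von t = 2*log(3), finden wir a = 1/4.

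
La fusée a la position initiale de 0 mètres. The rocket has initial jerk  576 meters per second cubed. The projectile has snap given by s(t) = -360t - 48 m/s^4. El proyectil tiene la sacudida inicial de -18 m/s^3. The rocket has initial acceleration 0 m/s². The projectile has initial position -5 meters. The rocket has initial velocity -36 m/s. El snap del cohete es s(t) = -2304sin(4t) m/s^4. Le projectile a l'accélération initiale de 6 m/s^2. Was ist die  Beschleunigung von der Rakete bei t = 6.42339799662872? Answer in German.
Um dies zu lösen, müssen wir 2 Integrale unserer Gleichung für den Snap s(t) = -2304·sin(4·t) finden. Durch Integration von dem Snap und Verwendung der Anfangsbedingung j(0) = 576, erhalten wir j(t) = 576·cos(4·t). Durch Integration von dem Ruck und Verwendung der Anfangsbedingung a(0) = 0, erhalten wir a(t) = 144·sin(4·t). Mit a(t) = 144·sin(4·t) und Einsetzen von t = 6.42339799662872, finden wir a = 76.5945812868439.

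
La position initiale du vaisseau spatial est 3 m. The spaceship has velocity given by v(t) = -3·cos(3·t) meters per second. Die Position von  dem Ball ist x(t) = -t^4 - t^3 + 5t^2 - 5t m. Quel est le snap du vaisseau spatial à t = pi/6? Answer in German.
Um dies zu lösen, müssen wir 3 Ableitungen unserer Gleichung für die Geschwindigkeit v(t) = -3·cos(3·t) nehmen. Mit d/dt von v(t) finden wir a(t) = 9·sin(3·t). Die Ableitung von der Beschleunigung ergibt den Ruck: j(t) = 27·cos(3·t). Mit d/dt von j(t) finden wir s(t) = -81·sin(3·t). Wir haben den Snap s(t) = -81·sin(3·t). Durch Einsetzen von t = pi/6: s(pi/6) = -81.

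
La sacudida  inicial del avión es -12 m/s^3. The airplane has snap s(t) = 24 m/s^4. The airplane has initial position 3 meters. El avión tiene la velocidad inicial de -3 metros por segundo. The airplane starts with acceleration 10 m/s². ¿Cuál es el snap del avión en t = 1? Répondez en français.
En utilisant s(t) = 24 et en substituant t = 1, nous trouvons s = 24.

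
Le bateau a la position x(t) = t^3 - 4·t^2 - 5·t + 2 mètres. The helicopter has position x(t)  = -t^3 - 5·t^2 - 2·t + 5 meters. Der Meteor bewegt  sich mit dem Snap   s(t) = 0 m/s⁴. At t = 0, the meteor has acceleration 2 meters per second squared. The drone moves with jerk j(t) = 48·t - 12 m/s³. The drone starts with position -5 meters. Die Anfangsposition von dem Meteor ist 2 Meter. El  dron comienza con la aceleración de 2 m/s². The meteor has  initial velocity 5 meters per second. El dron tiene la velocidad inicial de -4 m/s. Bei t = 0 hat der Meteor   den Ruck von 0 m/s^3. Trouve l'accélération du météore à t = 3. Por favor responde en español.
Necesitamos integrar nuestra ecuación del snap s(t) = 0 2 veces. La integral del snap, con j(0) = 0, da la sacudida: j(t) = 0. Tomando ∫j(t)dt y aplicando a(0) = 2, encontramos a(t) = 2. Tenemos la aceleración a(t) = 2. Sustituyendo t = 3: a(3) = 2.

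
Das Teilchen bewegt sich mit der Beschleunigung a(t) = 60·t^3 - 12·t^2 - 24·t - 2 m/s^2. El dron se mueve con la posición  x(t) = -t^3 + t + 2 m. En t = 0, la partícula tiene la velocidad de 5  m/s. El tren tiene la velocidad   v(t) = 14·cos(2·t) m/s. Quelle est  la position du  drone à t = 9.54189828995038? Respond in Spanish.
De la ecuación de la posición x(t) = -t^3 + t + 2, sustituimos t = 9.54189828995038 para obtener x = -857.227168066140.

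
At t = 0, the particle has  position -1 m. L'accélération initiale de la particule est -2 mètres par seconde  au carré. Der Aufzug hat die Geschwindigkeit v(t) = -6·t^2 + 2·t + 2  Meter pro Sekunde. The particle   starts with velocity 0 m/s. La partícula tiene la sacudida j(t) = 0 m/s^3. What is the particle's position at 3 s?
To solve this, we need to take 3 antiderivatives of our jerk equation j(t) = 0. The integral of jerk, with a(0) = -2, gives acceleration: a(t) = -2. Taking ∫a(t)dt and applying v(0) = 0, we find v(t) = -2·t. Finding the antiderivative of v(t) and using x(0) = -1: x(t) = -t^2 - 1. We have position x(t) = -t^2 - 1. Substituting t = 3: x(3) = -10.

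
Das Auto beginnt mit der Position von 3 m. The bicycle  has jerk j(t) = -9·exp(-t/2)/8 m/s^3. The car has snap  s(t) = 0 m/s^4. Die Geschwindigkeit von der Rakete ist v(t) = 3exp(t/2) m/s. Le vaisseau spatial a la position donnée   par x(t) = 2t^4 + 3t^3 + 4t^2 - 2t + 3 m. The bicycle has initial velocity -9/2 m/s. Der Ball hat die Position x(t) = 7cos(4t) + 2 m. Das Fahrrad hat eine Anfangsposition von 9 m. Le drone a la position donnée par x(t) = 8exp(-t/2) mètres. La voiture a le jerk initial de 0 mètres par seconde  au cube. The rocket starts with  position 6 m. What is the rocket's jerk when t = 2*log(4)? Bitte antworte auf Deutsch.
Wir müssen unsere Gleichung für die Geschwindigkeit v(t) = 3·exp(t/2) 2-mal ableiten. Durch Ableiten von der Geschwindigkeit erhalten wir die Beschleunigung: a(t) = 3·exp(t/2)/2. Durch Ableiten von der Beschleunigung erhalten wir den Ruck: j(t) = 3·exp(t/2)/4. Aus der Gleichung für den Ruck j(t) = 3·exp(t/2)/4, setzen wir t = 2*log(4) ein und erhalten j = 3.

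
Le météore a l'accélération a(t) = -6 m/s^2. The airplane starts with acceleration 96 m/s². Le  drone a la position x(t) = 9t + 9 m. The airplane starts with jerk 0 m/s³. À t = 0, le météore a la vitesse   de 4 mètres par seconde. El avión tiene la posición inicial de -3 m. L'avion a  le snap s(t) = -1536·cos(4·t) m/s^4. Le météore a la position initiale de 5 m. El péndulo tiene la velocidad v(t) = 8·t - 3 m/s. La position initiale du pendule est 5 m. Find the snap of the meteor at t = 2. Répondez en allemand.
Wir müssen unsere Gleichung für die Beschleunigung a(t) = -6 2-mal ableiten. Die Ableitung von der Beschleunigung ergibt den Ruck: j(t) = 0. Durch Ableiten von dem Ruck erhalten wir den Snap: s(t) = 0. Aus der Gleichung für den Snap s(t) = 0, setzen wir t = 2 ein und erhalten s = 0.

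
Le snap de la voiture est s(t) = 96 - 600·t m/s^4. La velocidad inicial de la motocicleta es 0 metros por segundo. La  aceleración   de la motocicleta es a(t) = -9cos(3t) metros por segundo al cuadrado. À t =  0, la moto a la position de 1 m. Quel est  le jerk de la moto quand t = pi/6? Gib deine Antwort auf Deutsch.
Ausgehend von der Beschleunigung a(t) = -9·cos(3·t), nehmen wir 1 Ableitung. Durch Ableiten von der Beschleunigung erhalten wir den Ruck: j(t) = 27·sin(3·t). Mit j(t) = 27·sin(3·t) und Einsetzen von t = pi/6, finden wir j = 27.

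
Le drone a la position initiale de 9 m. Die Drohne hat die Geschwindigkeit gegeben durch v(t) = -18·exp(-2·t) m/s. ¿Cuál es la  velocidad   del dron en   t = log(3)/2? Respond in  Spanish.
De la ecuación de la velocidad v(t) = -18·exp(-2·t), sustituimos t = log(3)/2 para obtener v = -6.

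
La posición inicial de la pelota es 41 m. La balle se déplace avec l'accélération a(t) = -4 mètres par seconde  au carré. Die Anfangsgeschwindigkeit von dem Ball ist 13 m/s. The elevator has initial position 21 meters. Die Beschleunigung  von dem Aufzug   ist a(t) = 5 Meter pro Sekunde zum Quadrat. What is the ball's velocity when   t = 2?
Starting from acceleration a(t) = -4, we take 1 integral. The antiderivative of acceleration, with v(0) = 13, gives velocity: v(t) = 13 - 4·t. Using v(t) = 13 - 4·t and substituting t = 2, we find v = 5.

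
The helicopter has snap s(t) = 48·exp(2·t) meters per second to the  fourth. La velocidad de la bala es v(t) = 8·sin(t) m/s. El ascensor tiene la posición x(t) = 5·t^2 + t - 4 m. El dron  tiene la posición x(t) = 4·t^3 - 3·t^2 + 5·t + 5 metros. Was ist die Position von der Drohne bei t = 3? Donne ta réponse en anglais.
From the given position equation x(t) = 4·t^3 - 3·t^2 + 5·t + 5, we substitute t = 3 to get x = 101.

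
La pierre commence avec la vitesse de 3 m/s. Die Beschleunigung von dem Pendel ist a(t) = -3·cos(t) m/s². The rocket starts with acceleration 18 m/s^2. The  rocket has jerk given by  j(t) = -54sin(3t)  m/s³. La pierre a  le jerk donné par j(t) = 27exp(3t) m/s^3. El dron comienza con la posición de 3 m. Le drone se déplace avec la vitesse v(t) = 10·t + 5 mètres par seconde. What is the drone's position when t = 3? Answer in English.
We must find the integral of our velocity equation v(t) = 10·t + 5 1 time. Taking ∫v(t)dt and applying x(0) = 3, we find x(t) = 5·t^2 + 5·t + 3. From the given position equation x(t) = 5·t^2 + 5·t + 3, we substitute t = 3 to get x = 63.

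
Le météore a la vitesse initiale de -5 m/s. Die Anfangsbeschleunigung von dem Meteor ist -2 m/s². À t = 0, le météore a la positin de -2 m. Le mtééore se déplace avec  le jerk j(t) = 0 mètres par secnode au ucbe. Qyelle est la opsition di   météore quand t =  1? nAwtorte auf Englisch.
To find the answer, we compute 3 integrals of j(t) = 0. Finding the integral of j(t) and using a(0) = -2: a(t) = -2. Taking ∫a(t)dt and applying v(0) = -5, we find v(t) = -2·t - 5. The antiderivative of velocity is position. Using x(0) = -2, we get x(t) = -t^2 - 5·t - 2. Using x(t) = -t^2 - 5·t - 2 and substituting t = 1, we find x = -8.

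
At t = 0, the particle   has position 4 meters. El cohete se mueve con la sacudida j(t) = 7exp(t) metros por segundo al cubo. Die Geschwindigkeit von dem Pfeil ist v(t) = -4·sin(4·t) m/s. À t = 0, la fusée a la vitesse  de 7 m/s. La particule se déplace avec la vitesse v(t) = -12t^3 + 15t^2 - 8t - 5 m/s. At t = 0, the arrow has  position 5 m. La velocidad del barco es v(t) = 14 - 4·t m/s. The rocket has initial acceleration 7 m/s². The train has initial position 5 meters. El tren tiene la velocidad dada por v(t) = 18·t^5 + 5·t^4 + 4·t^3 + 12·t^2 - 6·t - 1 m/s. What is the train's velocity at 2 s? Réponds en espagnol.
Usando v(t) = 18·t^5 + 5·t^4 + 4·t^3 + 12·t^2 - 6·t - 1 y sustituyendo t = 2, encontramos v = 723.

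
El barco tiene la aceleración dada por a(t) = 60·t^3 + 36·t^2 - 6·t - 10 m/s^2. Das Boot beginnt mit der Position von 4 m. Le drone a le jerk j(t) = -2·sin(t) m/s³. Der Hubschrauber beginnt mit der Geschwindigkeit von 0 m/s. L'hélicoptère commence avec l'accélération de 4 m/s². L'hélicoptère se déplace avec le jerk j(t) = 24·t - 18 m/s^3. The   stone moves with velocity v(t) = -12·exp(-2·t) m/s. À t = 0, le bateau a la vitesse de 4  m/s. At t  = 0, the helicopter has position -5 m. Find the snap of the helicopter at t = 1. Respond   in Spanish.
Partiendo de la sacudida j(t) = 24·t - 18, tomamos 1 derivada. Tomando d/dt de j(t), encontramos s(t) = 24. Tenemos el snap s(t) = 24. Sustituyendo t = 1: s(1) = 24.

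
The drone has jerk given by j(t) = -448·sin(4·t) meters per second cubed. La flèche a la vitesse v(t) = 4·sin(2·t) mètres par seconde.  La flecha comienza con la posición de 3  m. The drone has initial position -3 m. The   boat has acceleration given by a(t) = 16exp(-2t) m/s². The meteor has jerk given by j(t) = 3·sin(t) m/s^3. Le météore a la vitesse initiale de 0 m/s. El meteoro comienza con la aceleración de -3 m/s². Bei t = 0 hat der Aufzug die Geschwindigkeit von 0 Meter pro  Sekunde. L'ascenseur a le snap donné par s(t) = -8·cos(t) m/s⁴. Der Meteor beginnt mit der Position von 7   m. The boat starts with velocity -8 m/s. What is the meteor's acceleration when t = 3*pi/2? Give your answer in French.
Nous devons trouver l'intégrale de notre équation du jerk j(t) = 3·sin(t) 1 fois. En intégrant le jerk et en utilisant la condition initiale a(0) = -3, nous obtenons a(t) = -3·cos(t). En utilisant a(t) = -3·cos(t) et en substituant t = 3*pi/2, nous trouvons a = 0.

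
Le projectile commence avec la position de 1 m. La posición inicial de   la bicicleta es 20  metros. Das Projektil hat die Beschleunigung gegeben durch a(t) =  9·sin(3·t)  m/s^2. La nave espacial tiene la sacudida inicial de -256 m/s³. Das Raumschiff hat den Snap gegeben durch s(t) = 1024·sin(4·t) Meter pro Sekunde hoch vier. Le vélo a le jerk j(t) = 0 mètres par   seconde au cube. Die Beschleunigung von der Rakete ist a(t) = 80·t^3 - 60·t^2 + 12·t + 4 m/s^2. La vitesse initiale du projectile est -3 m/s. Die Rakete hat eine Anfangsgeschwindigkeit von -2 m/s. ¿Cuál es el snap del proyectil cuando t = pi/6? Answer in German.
Ausgehend von der Beschleunigung a(t) = 9·sin(3·t), nehmen wir 2 Ableitungen. Mit d/dt von a(t) finden wir j(t) = 27·cos(3·t). Mit d/dt von j(t) finden wir s(t) = -81·sin(3·t). Wir haben den Snap s(t) = -81·sin(3·t). Durch Einsetzen von t = pi/6: s(pi/6) = -81.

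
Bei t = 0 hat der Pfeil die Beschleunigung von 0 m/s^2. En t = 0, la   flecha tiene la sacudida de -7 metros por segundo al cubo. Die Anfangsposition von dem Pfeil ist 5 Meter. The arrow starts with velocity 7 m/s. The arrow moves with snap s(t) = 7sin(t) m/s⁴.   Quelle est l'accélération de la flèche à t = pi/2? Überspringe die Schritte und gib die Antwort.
L'accélération à t = pi/2 est a = -7.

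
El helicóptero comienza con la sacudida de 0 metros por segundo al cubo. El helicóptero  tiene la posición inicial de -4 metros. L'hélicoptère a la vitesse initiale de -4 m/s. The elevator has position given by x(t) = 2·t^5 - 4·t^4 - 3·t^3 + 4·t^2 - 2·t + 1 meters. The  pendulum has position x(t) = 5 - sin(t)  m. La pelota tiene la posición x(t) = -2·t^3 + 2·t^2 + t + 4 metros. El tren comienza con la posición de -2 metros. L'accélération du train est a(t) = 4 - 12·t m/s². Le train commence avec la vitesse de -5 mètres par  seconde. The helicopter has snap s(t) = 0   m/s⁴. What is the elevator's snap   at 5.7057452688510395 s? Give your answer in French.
Pour résoudre ceci, nous devons prendre 4 dérivées de notre équation de la position x(t) = 2·t^5 - 4·t^4 - 3·t^3 + 4·t^2 - 2·t + 1. En dérivant la position, nous obtenons la vitesse: v(t) = 10·t^4 - 16·t^3 - 9·t^2 + 8·t - 2. La dérivée de la vitesse donne l'accélération: a(t) = 40·t^3 - 48·t^2 - 18·t + 8. En prenant d/dt de a(t), nous trouvons j(t) = 120·t^2 - 96·t - 18. En dérivant le jerk, nous obtenons le snap: s(t) = 240·t - 96. En utilisant s(t) = 240·t - 96 et en substituant t = 5.7057452688510395, nous trouvons s = 1273.37886452425.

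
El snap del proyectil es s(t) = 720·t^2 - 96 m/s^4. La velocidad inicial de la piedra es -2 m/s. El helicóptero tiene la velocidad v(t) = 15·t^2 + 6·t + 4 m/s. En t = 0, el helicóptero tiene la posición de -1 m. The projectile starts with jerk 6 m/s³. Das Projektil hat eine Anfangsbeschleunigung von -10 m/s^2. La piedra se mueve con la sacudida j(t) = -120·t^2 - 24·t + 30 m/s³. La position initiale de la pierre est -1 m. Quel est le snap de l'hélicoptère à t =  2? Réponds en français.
En partant de la vitesse v(t) = 15·t^2 + 6·t + 4, nous prenons 3 dérivées. La dérivée de la vitesse donne l'accélération: a(t) = 30·t + 6. En prenant d/dt de a(t), nous trouvons j(t) = 30. En prenant d/dt de j(t), nous trouvons s(t) = 0. Nous avons le snap s(t) = 0. En substituant t = 2: s(2) = 0.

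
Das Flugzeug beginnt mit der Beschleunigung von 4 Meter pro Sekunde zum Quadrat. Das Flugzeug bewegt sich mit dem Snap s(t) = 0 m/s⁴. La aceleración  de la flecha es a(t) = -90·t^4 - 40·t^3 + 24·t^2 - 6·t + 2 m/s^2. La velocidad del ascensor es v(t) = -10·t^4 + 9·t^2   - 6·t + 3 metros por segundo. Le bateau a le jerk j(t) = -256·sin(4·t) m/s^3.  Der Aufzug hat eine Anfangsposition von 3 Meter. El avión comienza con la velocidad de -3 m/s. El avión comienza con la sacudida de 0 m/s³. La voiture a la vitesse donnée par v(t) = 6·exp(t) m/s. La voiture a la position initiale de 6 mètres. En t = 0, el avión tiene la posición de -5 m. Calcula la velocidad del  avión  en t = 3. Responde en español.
Partiendo del snap s(t) = 0, tomamos 3 antiderivadas. Tomando ∫s(t)dt y aplicando j(0) = 0, encontramos j(t) = 0. Integrando la sacudida y usando la condición inicial a(0) = 4, obtenemos a(t) = 4. Tomando ∫a(t)dt y aplicando v(0) = -3, encontramos v(t) = 4·t - 3. De la ecuación de la velocidad v(t) = 4·t - 3, sustituimos t = 3 para obtener v = 9.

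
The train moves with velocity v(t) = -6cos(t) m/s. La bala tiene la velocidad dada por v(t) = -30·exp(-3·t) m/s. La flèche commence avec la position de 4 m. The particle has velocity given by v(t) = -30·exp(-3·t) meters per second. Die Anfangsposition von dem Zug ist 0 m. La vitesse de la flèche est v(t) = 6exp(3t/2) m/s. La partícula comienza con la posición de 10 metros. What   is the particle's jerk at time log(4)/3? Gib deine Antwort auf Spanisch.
Partiendo de la velocidad v(t) = -30·exp(-3·t), tomamos 2 derivadas. Tomando d/dt de v(t), encontramos a(t) = 90·exp(-3·t). Derivando la aceleración, obtenemos la sacudida: j(t) = -270·exp(-3·t). Usando j(t) = -270·exp(-3·t) y sustituyendo t = log(4)/3, encontramos j = -135/2.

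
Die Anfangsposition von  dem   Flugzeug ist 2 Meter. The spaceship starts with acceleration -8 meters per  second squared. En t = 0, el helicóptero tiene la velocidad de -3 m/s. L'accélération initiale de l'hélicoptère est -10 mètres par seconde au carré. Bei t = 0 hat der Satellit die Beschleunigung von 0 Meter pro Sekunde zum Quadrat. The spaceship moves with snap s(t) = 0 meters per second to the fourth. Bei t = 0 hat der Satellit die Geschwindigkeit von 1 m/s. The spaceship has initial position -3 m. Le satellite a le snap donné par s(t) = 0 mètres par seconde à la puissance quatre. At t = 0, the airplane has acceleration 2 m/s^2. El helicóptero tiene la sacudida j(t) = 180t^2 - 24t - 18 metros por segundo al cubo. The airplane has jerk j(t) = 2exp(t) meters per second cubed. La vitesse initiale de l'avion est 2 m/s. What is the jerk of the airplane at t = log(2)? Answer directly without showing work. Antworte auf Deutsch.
Die Antwort ist 4.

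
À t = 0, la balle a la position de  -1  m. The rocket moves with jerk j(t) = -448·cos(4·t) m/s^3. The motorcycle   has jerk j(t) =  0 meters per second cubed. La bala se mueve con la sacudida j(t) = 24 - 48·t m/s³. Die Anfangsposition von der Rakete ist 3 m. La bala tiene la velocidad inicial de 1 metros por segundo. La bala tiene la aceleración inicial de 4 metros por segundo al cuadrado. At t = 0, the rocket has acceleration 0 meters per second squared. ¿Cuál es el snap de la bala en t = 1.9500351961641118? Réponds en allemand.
Um dies zu lösen, müssen wir 1 Ableitung unserer Gleichung für den Ruck j(t) = 24 - 48·t nehmen. Mit d/dt von j(t) finden wir s(t) = -48. Mit s(t) = -48 und Einsetzen von t = 1.9500351961641118, finden wir s = -48.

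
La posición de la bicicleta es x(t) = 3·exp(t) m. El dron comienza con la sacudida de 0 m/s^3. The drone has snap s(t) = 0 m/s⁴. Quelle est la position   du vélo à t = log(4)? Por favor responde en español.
Usando x(t) = 3·exp(t) y sustituyendo t = log(4), encontramos x = 12.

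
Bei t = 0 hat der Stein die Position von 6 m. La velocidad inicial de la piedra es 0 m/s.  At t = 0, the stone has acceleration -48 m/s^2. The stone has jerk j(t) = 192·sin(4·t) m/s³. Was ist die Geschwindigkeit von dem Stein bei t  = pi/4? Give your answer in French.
Nous devons trouver la primitive de notre équation du jerk j(t) = 192·sin(4·t) 2 fois. L'intégrale du jerk, avec a(0) = -48, donne l'accélération: a(t) = -48·cos(4·t). L'intégrale de l'accélération est la vitesse. En utilisant v(0) = 0, nous obtenons v(t) = -12·sin(4·t). En utilisant v(t) = -12·sin(4·t) et en substituant t = pi/4, nous trouvons v = 0.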